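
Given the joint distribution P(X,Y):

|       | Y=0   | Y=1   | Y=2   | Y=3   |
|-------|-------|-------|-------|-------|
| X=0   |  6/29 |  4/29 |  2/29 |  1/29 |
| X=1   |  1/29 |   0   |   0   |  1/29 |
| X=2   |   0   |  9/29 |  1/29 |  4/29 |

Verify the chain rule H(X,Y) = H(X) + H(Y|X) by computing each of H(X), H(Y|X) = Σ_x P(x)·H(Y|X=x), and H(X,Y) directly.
H(X) = 1.2922 bits, H(Y|X) = 1.4265 bits, H(X,Y) = 2.7187 bits

Marginal of X (row sums):
  P(X=0) = 6/29 + 4/29 + 2/29 + 1/29 = 13/29
  P(X=1) = 1/29 + 0 + 0 + 1/29 = 2/29
  P(X=2) = 0 + 9/29 + 1/29 + 4/29 = 14/29
H(X) = -[(13/29)·log₂(13/29) + (2/29)·log₂(2/29) + (14/29)·log₂(14/29)]
  = 0.5189 + 0.2661 + 0.5072 = 1.2922 bits

H(Y|X) = Σ_x P(x)·H(Y|X=x):
  X=0: P(X=0) = 13/29, P(Y|X=0) = (6/13, 4/13, 2/13, 1/13) → H(Y|X=0) = 1.7381
  X=1: P(X=1) = 2/29, P(Y|X=1) = (1/2, 0, 0, 1/2) → H(Y|X=1) = 1.0000
  X=2: P(X=2) = 14/29, P(Y|X=2) = (0, 9/14, 1/14, 2/7) → H(Y|X=2) = 1.1981
H(Y|X) = (13/29)·1.7381 + (2/29)·1.0000 + (14/29)·1.1981 = 1.4265 bits

H(X,Y) = -Σ_{x,y} P(x,y) log₂ P(x,y). Per-cell terms -P(x,y)·log₂P(x,y):
  X=0: 0.4703, 0.3942, 0.2661, 0.1675
  X=1: 0.1675, 0.0000, 0.0000, 0.1675
  X=2: 0.0000, 0.5239, 0.1675, 0.3942
  (cells with P = 0 contribute 0)
Sum of the 12 terms: H(X,Y) = 2.7187 bits

Chain rule check:
  H(X) + H(Y|X) = 1.2922 + 1.4265 = 2.7187 bits
  H(X,Y) = 2.7187 bits
✓ Chain rule verified.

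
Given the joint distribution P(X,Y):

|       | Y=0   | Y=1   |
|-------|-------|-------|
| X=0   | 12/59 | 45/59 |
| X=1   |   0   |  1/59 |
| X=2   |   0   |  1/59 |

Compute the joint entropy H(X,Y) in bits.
0.9648 bits

H(X,Y) = -Σ_{x,y} P(x,y) log₂ P(x,y). Per-cell terms -P(x,y)·log₂P(x,y):
  X=0: 0.4673, 0.2981
  X=1: 0.0000, 0.0997
  X=2: 0.0000, 0.0997
  (cells with P = 0 contribute 0)
Sum of the 6 terms: H(X,Y) = 0.9648 bits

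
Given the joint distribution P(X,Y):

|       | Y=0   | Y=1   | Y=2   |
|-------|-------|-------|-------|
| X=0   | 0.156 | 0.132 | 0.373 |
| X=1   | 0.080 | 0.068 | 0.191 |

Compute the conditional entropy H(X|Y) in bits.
0.9239 bits

H(X|Y) = H(X,Y) - H(Y)

H(X,Y) = -Σ_{x,y} P(x,y) log₂ P(x,y). Per-cell terms -P(x,y)·log₂P(x,y):
  X=0: 0.41814, 0.38562, 0.53069
  X=1: 0.29151, 0.26373, 0.45618
Sum of the 6 terms: H(X,Y) = 2.3459 bits

Marginal of Y (column sums):
  P(Y=0) = 0.156 + 0.080 = 0.236
  P(Y=1) = 0.132 + 0.068 = 0.200
  P(Y=2) = 0.373 + 0.191 = 0.564
H(Y) = -[0.236·log₂(0.236) + 0.200·log₂(0.200) + 0.564·log₂(0.564)]
  = 0.49162 + 0.46439 + 0.46600 = 1.4220 bits

H(X|Y) = H(X,Y) - H(Y) = 2.3459 - 1.4220 = 0.9239 bits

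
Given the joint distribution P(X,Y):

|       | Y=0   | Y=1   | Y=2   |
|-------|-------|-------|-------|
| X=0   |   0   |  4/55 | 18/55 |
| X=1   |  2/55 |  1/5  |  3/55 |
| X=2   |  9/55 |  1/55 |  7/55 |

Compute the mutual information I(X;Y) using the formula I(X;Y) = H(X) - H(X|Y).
0.4685 bits

I(X;Y) = H(X) - H(X|Y)

Marginal of X (row sums):
  P(X=0) = 0 + 4/55 + 18/55 = 2/5
  P(X=1) = 2/55 + 1/5 + 3/55 = 16/55
  P(X=2) = 9/55 + 1/55 + 7/55 = 17/55
H(X) = -[(2/5)·log₂(2/5) + (16/55)·log₂(16/55) + (17/55)·log₂(17/55)]
  = 0.52877 + 0.51821 + 0.52357 = 1.57055 bits

Marginal of Y (column sums):
  P(Y=0) = 0 + 2/55 + 9/55 = 1/5
  P(Y=1) = 4/55 + 1/5 + 1/55 = 16/55
  P(Y=2) = 18/55 + 3/55 + 7/55 = 28/55
H(X|Y) = Σ_y P(y)·H(X|Y=y):
  Y=0: P(Y=0) = 1/5, P(X|Y=0) = (0, 2/11, 9/11) → H(X|Y=0) = 0.68404
  Y=1: P(Y=1) = 16/55, P(X|Y=1) = (1/4, 11/16, 1/16) → H(X|Y=1) = 1.12164
  Y=2: P(Y=2) = 28/55, P(X|Y=2) = (9/14, 3/28, 1/4) → H(X|Y=2) = 1.25503
H(X|Y) = (1/5)·0.68404 + (16/55)·1.12164 + (28/55)·1.25503 = 1.10203 bits

I(X;Y) = H(X) - H(X|Y) = 1.57055 - 1.10203 = 0.4685 bits

Cross-check via I(X;Y) = H(X) + H(Y) - H(X,Y): computing H(Y) from the column sums and H(X,Y) from the 9 cells in the same way gives H(Y) = 1.47846 bits and H(X,Y) = 2.58049 bits, so
I(X;Y) = 1.57055 + 1.47846 - 2.58049 = 0.4685 bits ✓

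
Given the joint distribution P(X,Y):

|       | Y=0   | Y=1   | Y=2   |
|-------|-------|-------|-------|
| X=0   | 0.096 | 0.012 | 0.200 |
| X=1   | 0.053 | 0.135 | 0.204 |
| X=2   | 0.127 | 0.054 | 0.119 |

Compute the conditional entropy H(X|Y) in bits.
1.4520 bits

H(X|Y) = H(X,Y) - H(Y)

H(X,Y) = -Σ_{x,y} P(x,y) log₂ P(x,y). Per-cell terms -P(x,y)·log₂P(x,y):
  X=0: 0.32456, 0.07657, 0.46439
  X=1: 0.22461, 0.39001, 0.46785
  X=2: 0.37809, 0.22739, 0.36545
Sum of the 9 terms: H(X,Y) = 2.9189 bits

Marginal of Y (column sums):
  P(Y=0) = 0.096 + 0.053 + 0.127 = 0.276
  P(Y=1) = 0.012 + 0.135 + 0.054 = 0.201
  P(Y=2) = 0.200 + 0.204 + 0.119 = 0.523
H(Y) = -[0.276·log₂(0.276) + 0.201·log₂(0.201) + 0.523·log₂(0.523)]
  = 0.51260 + 0.46526 + 0.48907 = 1.4669 bits

H(X|Y) = H(X,Y) - H(Y) = 2.9189 - 1.4669 = 1.4520 bits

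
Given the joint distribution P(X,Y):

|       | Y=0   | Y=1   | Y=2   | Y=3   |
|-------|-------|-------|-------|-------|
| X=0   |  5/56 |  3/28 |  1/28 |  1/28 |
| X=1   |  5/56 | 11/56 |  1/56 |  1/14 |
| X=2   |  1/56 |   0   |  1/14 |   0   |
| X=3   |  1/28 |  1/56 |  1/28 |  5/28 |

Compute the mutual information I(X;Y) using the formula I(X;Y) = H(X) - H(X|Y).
0.4012 bits

I(X;Y) = H(X) - H(X|Y)

Marginal of X (row sums):
  P(X=0) = 5/56 + 3/28 + 1/28 + 1/28 = 15/56
  P(X=1) = 5/56 + 11/56 + 1/56 + 1/14 = 3/8
  P(X=2) = 1/56 + 0 + 1/14 + 0 = 5/56
  P(X=3) = 1/28 + 1/56 + 1/28 + 5/28 = 15/56
H(X) = -[(15/56)·log₂(15/56) + (3/8)·log₂(3/8) + (5/56)·log₂(5/56) + (15/56)·log₂(15/56)]
  = 0.50905 + 0.53064 + 0.31120 + 0.50905 = 1.85994 bits

Marginal of Y (column sums):
  P(Y=0) = 5/56 + 5/56 + 1/56 + 1/28 = 13/56
  P(Y=1) = 3/28 + 11/56 + 0 + 1/56 = 9/28
  P(Y=2) = 1/28 + 1/56 + 1/14 + 1/28 = 9/56
  P(Y=3) = 1/28 + 1/14 + 0 + 5/28 = 2/7
H(X|Y) = Σ_y P(y)·H(X|Y=y):
  Y=0: P(Y=0) = 13/56, P(X|Y=0) = (5/13, 5/13, 1/13, 2/13) → H(X|Y=0) = 1.76050
  Y=1: P(Y=1) = 9/28, P(X|Y=1) = (1/3, 11/18, 0, 1/18) → H(X|Y=1) = 1.19417
  Y=2: P(Y=2) = 9/56, P(X|Y=2) = (2/9, 1/9, 4/9, 2/9) → H(X|Y=2) = 1.83659
  Y=3: P(Y=3) = 2/7, P(X|Y=3) = (1/8, 1/4, 0, 5/8) → H(X|Y=3) = 1.29879
H(X|Y) = (13/56)·1.76050 + (9/28)·1.19417 + (9/56)·1.83659 + (2/7)·1.29879 = 1.45878 bits

I(X;Y) = H(X) - H(X|Y) = 1.85994 - 1.45878 = 0.4012 bits

Cross-check via I(X;Y) = H(X) + H(Y) - H(X,Y): computing H(Y) from the column sums and H(X,Y) from the 16 cells in the same way gives H(Y) = 1.95568 bits and H(X,Y) = 3.41446 bits, so
I(X;Y) = 1.85994 + 1.95568 - 3.41446 = 0.4012 bits ✓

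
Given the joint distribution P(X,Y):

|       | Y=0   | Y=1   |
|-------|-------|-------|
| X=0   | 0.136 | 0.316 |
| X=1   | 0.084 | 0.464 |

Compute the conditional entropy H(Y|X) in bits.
0.7375 bits

H(Y|X) = H(X,Y) - H(X)

H(X,Y) = -Σ_{x,y} P(x,y) log₂ P(x,y). Per-cell terms -P(x,y)·log₂P(x,y):
  X=0: 0.39145, 0.52519
  X=1: 0.30017, 0.51402
Sum of the 4 terms: H(X,Y) = 1.7308 bits

Marginal of X (row sums):
  P(X=0) = 0.136 + 0.316 = 0.452
  P(X=1) = 0.084 + 0.464 = 0.548
H(X) = -[0.452·log₂(0.452) + 0.548·log₂(0.548)]
  = 0.51781 + 0.47553 = 0.9933 bits

H(Y|X) = H(X,Y) - H(X) = 1.7308 - 0.9933 = 0.7375 bits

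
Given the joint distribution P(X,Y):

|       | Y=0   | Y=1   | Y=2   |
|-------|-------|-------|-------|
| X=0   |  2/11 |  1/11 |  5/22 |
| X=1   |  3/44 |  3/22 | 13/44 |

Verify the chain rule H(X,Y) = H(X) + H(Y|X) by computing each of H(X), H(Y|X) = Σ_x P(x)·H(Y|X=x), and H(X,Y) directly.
H(X) = 1.0000 bits, H(Y|X) = 1.4233 bits, H(X,Y) = 2.4233 bits

Marginal of X (row sums):
  P(X=0) = 2/11 + 1/11 + 5/22 = 1/2
  P(X=1) = 3/44 + 3/22 + 13/44 = 1/2
H(X) = -[(1/2)·log₂(1/2) + (1/2)·log₂(1/2)]
  = 0.50000 + 0.50000 = 1.0000 bits

H(Y|X) = Σ_x P(x)·H(Y|X=x):
  X=0: P(X=0) = 1/2, P(Y|X=0) = (4/11, 2/11, 5/11) → H(Y|X=0) = 1.49492
  X=1: P(X=1) = 1/2, P(Y|X=1) = (3/22, 3/11, 13/22) → H(Y|X=1) = 1.35169
H(Y|X) = (1/2)·1.49492 + (1/2)·1.35169 = 1.4233 bits

H(X,Y) = -Σ_{x,y} P(x,y) log₂ P(x,y). Per-cell terms -P(x,y)·log₂P(x,y):
  X=0: 0.44717, 0.31449, 0.48580
  X=1: 0.26417, 0.39197, 0.51970
Sum of the 6 terms: H(X,Y) = 2.4233 bits

Chain rule check:
  H(X) + H(Y|X) = 1.0000 + 1.4233 = 2.4233 bits
  H(X,Y) = 2.4233 bits
✓ Chain rule verified.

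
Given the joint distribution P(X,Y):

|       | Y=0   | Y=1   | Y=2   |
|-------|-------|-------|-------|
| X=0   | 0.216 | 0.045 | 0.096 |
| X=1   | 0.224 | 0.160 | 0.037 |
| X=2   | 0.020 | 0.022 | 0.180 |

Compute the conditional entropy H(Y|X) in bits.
1.2273 bits

H(Y|X) = H(X,Y) - H(X)

H(X,Y) = -Σ_{x,y} P(x,y) log₂ P(x,y). Per-cell terms -P(x,y)·log₂P(x,y):
  X=0: 0.4776, 0.2013, 0.3246
  X=1: 0.4835, 0.4230, 0.1760
  X=2: 0.1129, 0.1211, 0.4453
Sum of the 9 terms: H(X,Y) = 2.7653 bits

Marginal of X (row sums):
  P(X=0) = 0.216 + 0.045 + 0.096 = 0.357
  P(X=1) = 0.224 + 0.160 + 0.037 = 0.421
  P(X=2) = 0.020 + 0.022 + 0.180 = 0.222
H(X) = -[0.357·log₂(0.357) + 0.421·log₂(0.421) + 0.222·log₂(0.222)]
  = 0.5305 + 0.5255 + 0.4820 = 1.5380 bits

H(Y|X) = H(X,Y) - H(X) = 2.7653 - 1.5380 = 1.2273 bits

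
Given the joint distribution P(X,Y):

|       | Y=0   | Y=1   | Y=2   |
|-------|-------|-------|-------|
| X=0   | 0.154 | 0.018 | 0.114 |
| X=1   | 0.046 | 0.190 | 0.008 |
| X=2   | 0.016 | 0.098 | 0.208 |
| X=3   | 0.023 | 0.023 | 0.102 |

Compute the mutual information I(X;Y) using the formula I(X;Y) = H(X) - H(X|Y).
0.4180 bits

I(X;Y) = H(X) - H(X|Y)

Marginal of X (row sums):
  P(X=0) = 0.154 + 0.018 + 0.114 = 0.286
  P(X=1) = 0.046 + 0.190 + 0.008 = 0.244
  P(X=2) = 0.016 + 0.098 + 0.208 = 0.322
  P(X=3) = 0.023 + 0.023 + 0.102 = 0.148
H(X) = -[0.286·log₂(0.286) + 0.244·log₂(0.244) + 0.322·log₂(0.322) + 0.148·log₂(0.148)]
  = 0.51649 + 0.49655 + 0.52643 + 0.40794 = 1.9474 bits

Marginal of Y (column sums):
  P(Y=0) = 0.154 + 0.046 + 0.016 + 0.023 = 0.239
  P(Y=1) = 0.018 + 0.190 + 0.098 + 0.023 = 0.329
  P(Y=2) = 0.114 + 0.008 + 0.208 + 0.102 = 0.432
H(X|Y) = Σ_y P(y)·H(X|Y=y):
  Y=0: P(Y=0) = 0.239, P(X|Y=0) = (154/239, 46/239, 16/239, 23/239) → H(X|Y=0) = 1.45229
  Y=1: P(Y=1) = 0.329, P(X|Y=1) = (18/329, 190/329, 14/47, 23/329) → H(X|Y=1) = 1.47558
  Y=2: P(Y=2) = 0.432, P(X|Y=2) = (19/72, 1/54, 13/27, 17/72) → H(X|Y=2) = 1.61316
H(X|Y) = 0.239·1.45229 + 0.329·1.47558 + 0.432·1.61316 = 1.5294 bits

I(X;Y) = H(X) - H(X|Y) = 1.9474 - 1.5294 = 0.4180 bits

Cross-check via I(X;Y) = H(X) + H(Y) - H(X,Y): computing H(Y) from the column sums and H(X,Y) from the 12 cells in the same way gives H(Y) = 1.5443 bits and H(X,Y) = 3.0737 bits, so
I(X;Y) = 1.9474 + 1.5443 - 3.0737 = 0.4180 bits ✓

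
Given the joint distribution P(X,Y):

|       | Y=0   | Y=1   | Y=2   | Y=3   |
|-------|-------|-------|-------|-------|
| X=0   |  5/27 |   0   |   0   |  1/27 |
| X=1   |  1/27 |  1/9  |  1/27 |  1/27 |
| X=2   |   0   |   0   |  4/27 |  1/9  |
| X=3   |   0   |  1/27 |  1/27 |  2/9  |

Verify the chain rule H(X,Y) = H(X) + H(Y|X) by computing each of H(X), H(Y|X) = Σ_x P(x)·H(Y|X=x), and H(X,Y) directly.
H(X) = 1.9893 bits, H(Y|X) = 1.1127 bits, H(X,Y) = 3.1020 bits

Marginal of X (row sums):
  P(X=0) = 5/27 + 0 + 0 + 1/27 = 2/9
  P(X=1) = 1/27 + 1/9 + 1/27 + 1/27 = 2/9
  P(X=2) = 0 + 0 + 4/27 + 1/9 = 7/27
  P(X=3) = 0 + 1/27 + 1/27 + 2/9 = 8/27
H(X) = -[(2/9)·log₂(2/9) + (2/9)·log₂(2/9) + (7/27)·log₂(7/27) + (8/27)·log₂(8/27)]
  = 0.48221 + 0.48221 + 0.50492 + 0.51997 = 1.9893 bits

H(Y|X) = Σ_x P(x)·H(Y|X=x):
  X=0: P(X=0) = 2/9, P(Y|X=0) = (5/6, 0, 0, 1/6) → H(Y|X=0) = 0.65002
  X=1: P(X=1) = 2/9, P(Y|X=1) = (1/6, 1/2, 1/6, 1/6) → H(Y|X=1) = 1.79248
  X=2: P(X=2) = 7/27, P(Y|X=2) = (0, 0, 4/7, 3/7) → H(Y|X=2) = 0.98523
  X=3: P(X=3) = 8/27, P(Y|X=3) = (0, 1/8, 1/8, 3/4) → H(Y|X=3) = 1.06128
H(Y|X) = (2/9)·0.65002 + (2/9)·1.79248 + (7/27)·0.98523 + (8/27)·1.06128 = 1.1127 bits

H(X,Y) = -Σ_{x,y} P(x,y) log₂ P(x,y). Per-cell terms -P(x,y)·log₂P(x,y):
  X=0: 0.45055, 0.00000, 0.00000, 0.17611
  X=1: 0.17611, 0.35221, 0.17611, 0.17611
  X=2: 0.00000, 0.00000, 0.40813, 0.35221
  X=3: 0.00000, 0.17611, 0.17611, 0.48221
  (cells with P = 0 contribute 0)
Sum of the 16 terms: H(X,Y) = 3.1020 bits

Chain rule check:
  H(X) + H(Y|X) = 1.9893 + 1.1127 = 3.1020 bits
  H(X,Y) = 3.1020 bits
✓ Chain rule verified.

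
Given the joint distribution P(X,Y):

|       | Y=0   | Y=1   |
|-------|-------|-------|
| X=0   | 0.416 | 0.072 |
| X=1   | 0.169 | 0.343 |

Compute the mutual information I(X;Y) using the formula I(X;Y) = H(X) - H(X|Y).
0.2160 bits

I(X;Y) = H(X) - H(X|Y)

Marginal of X (row sums):
  P(X=0) = 0.416 + 0.072 = 0.488
  P(X=1) = 0.169 + 0.343 = 0.512
H(X) = -[0.488·log₂(0.488) + 0.512·log₂(0.512)]
  = 0.50510 + 0.49448 = 0.99958 bits

Marginal of Y (column sums):
  P(Y=0) = 0.416 + 0.169 = 0.585
  P(Y=1) = 0.072 + 0.343 = 0.415
H(X|Y) = Σ_y P(y)·H(X|Y=y):
  Y=0: P(Y=0) = 0.585, P(X|Y=0) = (32/45, 13/45) → H(X|Y=0) = 0.86728
  Y=1: P(Y=1) = 0.415, P(X|Y=1) = (72/415, 343/415) → H(X|Y=1) = 0.66564
H(X|Y) = 0.585·0.86728 + 0.415·0.66564 = 0.78360 bits

I(X;Y) = H(X) - H(X|Y) = 0.99958 - 0.78360 = 0.2160 bits

Cross-check via I(X;Y) = H(X) + H(Y) - H(X,Y): computing H(Y) from the column sums and H(X,Y) from the 4 cells in the same way gives H(Y) = 0.97905 bits and H(X,Y) = 1.76265 bits, so
I(X;Y) = 0.99958 + 0.97905 - 1.76265 = 0.2160 bits ✓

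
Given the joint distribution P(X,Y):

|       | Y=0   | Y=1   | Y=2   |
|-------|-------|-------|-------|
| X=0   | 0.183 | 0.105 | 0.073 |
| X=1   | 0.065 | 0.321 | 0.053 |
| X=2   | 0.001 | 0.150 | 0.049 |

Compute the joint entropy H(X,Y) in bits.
2.7063 bits

H(X,Y) = -Σ_{x,y} P(x,y) log₂ P(x,y). Per-cell terms -P(x,y)·log₂P(x,y):
  X=0: 0.44837, 0.34141, 0.27565
  X=1: 0.25632, 0.52623, 0.22461
  X=2: 0.00997, 0.41054, 0.21320
Sum of the 9 terms: H(X,Y) = 2.7063 bits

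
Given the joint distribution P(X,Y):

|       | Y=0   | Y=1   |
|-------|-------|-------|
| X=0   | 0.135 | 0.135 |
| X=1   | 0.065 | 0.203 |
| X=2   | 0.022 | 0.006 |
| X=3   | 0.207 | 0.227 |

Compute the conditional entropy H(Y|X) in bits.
0.9385 bits

H(Y|X) = H(X,Y) - H(X)

H(X,Y) = -Σ_{x,y} P(x,y) log₂ P(x,y). Per-cell terms -P(x,y)·log₂P(x,y):
  X=0: 0.39001, 0.39001
  X=1: 0.25632, 0.46699
  X=2: 0.12114, 0.04428
  X=3: 0.47037, 0.48561
Sum of the 8 terms: H(X,Y) = 2.6247 bits

Marginal of X (row sums):
  P(X=0) = 0.135 + 0.135 = 0.270
  P(X=1) = 0.065 + 0.203 = 0.268
  P(X=2) = 0.022 + 0.006 = 0.028
  P(X=3) = 0.207 + 0.227 = 0.434
H(X) = -[0.270·log₂(0.270) + 0.268·log₂(0.268) + 0.028·log₂(0.028) + 0.434·log₂(0.434)]
  = 0.51002 + 0.50912 + 0.14444 + 0.52264 = 1.6862 bits

H(Y|X) = H(X,Y) - H(X) = 2.6247 - 1.6862 = 0.9385 bits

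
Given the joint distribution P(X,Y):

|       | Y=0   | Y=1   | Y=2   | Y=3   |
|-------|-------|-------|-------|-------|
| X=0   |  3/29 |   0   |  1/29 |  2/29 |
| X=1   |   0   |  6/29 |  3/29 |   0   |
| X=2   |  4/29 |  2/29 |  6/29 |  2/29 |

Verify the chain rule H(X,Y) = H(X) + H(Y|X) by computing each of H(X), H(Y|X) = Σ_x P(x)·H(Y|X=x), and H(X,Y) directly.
H(X) = 1.5014 bits, H(Y|X) = 1.4763 bits, H(X,Y) = 2.9777 bits

Marginal of X (row sums):
  P(X=0) = 3/29 + 0 + 1/29 + 2/29 = 6/29
  P(X=1) = 0 + 6/29 + 3/29 + 0 = 9/29
  P(X=2) = 4/29 + 2/29 + 6/29 + 2/29 = 14/29
H(X) = -[(6/29)·log₂(6/29) + (9/29)·log₂(9/29) + (14/29)·log₂(14/29)]
  = 0.47028 + 0.52388 + 0.50720 = 1.5014 bits

H(Y|X) = Σ_x P(x)·H(Y|X=x):
  X=0: P(X=0) = 6/29, P(Y|X=0) = (1/2, 0, 1/6, 1/3) → H(Y|X=0) = 1.45915
  X=1: P(X=1) = 9/29, P(Y|X=1) = (0, 2/3, 1/3, 0) → H(Y|X=1) = 0.91830
  X=2: P(X=2) = 14/29, P(Y|X=2) = (2/7, 1/7, 3/7, 1/7) → H(Y|X=2) = 1.84237
H(Y|X) = (6/29)·1.45915 + (9/29)·0.91830 + (14/29)·1.84237 = 1.4763 bits

H(X,Y) = -Σ_{x,y} P(x,y) log₂ P(x,y). Per-cell terms -P(x,y)·log₂P(x,y):
  X=0: 0.33859, 0.00000, 0.16752, 0.26607
  X=1: 0.00000, 0.47028, 0.33859, 0.00000
  X=2: 0.39420, 0.26607, 0.47028, 0.26607
  (cells with P = 0 contribute 0)
Sum of the 12 terms: H(X,Y) = 2.9777 bits

Chain rule check:
  H(X) + H(Y|X) = 1.5014 + 1.4763 = 2.9777 bits
  H(X,Y) = 2.9777 bits
✓ Chain rule verified.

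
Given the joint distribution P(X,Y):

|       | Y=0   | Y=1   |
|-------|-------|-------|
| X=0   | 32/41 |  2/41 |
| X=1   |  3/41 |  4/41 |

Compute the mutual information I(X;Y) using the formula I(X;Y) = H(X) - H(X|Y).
0.1647 bits

I(X;Y) = H(X) - H(X|Y)

Marginal of X (row sums):
  P(X=0) = 32/41 + 2/41 = 34/41
  P(X=1) = 3/41 + 4/41 = 7/41
H(X) = -[(34/41)·log₂(34/41) + (7/41)·log₂(7/41)]
  = 0.2239764 + 0.4353995 = 0.659376 bits

Marginal of Y (column sums):
  P(Y=0) = 32/41 + 3/41 = 35/41
  P(Y=1) = 2/41 + 4/41 = 6/41
H(X|Y) = Σ_y P(y)·H(X|Y=y):
  Y=0: P(Y=0) = 35/41, P(X|Y=0) = (32/35, 3/35) → H(X|Y=0) = 0.4220005
  Y=1: P(Y=1) = 6/41, P(X|Y=1) = (1/3, 2/3) → H(X|Y=1) = 0.9182958
H(X|Y) = (35/41)·0.4220005 + (6/41)·0.9182958 = 0.494629 bits

I(X;Y) = H(X) - H(X|Y) = 0.659376 - 0.494629 = 0.1647 bits

Cross-check via I(X;Y) = H(X) + H(Y) - H(X,Y): computing H(Y) from the column sums and H(X,Y) from the 4 cells in the same way gives H(Y) = 0.600609 bits and H(X,Y) = 1.095238 bits, so
I(X;Y) = 0.659376 + 0.600609 - 1.095238 = 0.1647 bits ✓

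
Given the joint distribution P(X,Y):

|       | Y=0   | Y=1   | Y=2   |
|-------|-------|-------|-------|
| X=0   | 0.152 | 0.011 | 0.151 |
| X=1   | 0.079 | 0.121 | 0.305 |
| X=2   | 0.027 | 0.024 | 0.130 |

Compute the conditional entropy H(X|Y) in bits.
1.3552 bits

H(X|Y) = H(X,Y) - H(Y)

H(X,Y) = -Σ_{x,y} P(x,y) log₂ P(x,y). Per-cell terms -P(x,y)·log₂P(x,y):
  X=0: 0.413114, 0.071570, 0.411834
  X=1: 0.289298, 0.368677, 0.522501
  X=2: 0.140694, 0.129140, 0.382644
Sum of the 9 terms: H(X,Y) = 2.72947 bits

Marginal of Y (column sums):
  P(Y=0) = 0.152 + 0.079 + 0.027 = 0.258
  P(Y=1) = 0.011 + 0.121 + 0.024 = 0.156
  P(Y=2) = 0.151 + 0.305 + 0.130 = 0.586
H(Y) = -[0.258·log₂(0.258) + 0.156·log₂(0.156) + 0.586·log₂(0.586)]
  = 0.504276 + 0.418140 + 0.451822 = 1.37424 bits

H(X|Y) = H(X,Y) - H(Y) = 2.72947 - 1.37424 = 1.3552 bits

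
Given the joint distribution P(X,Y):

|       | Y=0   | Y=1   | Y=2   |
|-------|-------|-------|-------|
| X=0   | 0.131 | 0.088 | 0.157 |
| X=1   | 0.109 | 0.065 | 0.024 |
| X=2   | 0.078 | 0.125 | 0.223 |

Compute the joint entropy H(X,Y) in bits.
2.9909 bits

H(X,Y) = -Σ_{x,y} P(x,y) log₂ P(x,y). Per-cell terms -P(x,y)·log₂P(x,y):
  X=0: 0.3841, 0.3086, 0.4194
  X=1: 0.3485, 0.2563, 0.1291
  X=2: 0.2871, 0.3750, 0.4828
Sum of the 9 terms: H(X,Y) = 2.9909 bits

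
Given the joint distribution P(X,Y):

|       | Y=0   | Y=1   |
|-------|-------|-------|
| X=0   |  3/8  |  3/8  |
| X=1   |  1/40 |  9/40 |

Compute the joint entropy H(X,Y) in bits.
1.6785 bits

H(X,Y) = -Σ_{x,y} P(x,y) log₂ P(x,y). Per-cell terms -P(x,y)·log₂P(x,y):
  X=0: 0.53064, 0.53064
  X=1: 0.13305, 0.48420
Sum of the 4 terms: H(X,Y) = 1.6785 bits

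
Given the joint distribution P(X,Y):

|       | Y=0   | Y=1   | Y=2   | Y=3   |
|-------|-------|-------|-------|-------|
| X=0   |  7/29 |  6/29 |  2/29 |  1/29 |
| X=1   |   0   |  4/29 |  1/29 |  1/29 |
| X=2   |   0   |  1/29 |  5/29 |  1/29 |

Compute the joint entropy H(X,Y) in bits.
2.9004 bits

H(X,Y) = -Σ_{x,y} P(x,y) log₂ P(x,y). Per-cell terms -P(x,y)·log₂P(x,y):
  X=0: 0.4950, 0.4703, 0.2661, 0.1675
  X=1: 0.0000, 0.3942, 0.1675, 0.1675
  X=2: 0.0000, 0.1675, 0.4373, 0.1675
  (cells with P = 0 contribute 0)
Sum of the 12 terms: H(X,Y) = 2.9004 bits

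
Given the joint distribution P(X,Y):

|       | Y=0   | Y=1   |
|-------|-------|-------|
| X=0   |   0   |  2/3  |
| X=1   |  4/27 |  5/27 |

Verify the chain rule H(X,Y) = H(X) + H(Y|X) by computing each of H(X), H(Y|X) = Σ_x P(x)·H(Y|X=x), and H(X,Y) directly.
H(X) = 0.9183 bits, H(Y|X) = 0.3304 bits, H(X,Y) = 1.2487 bits

Marginal of X (row sums):
  P(X=0) = 0 + 2/3 = 2/3
  P(X=1) = 4/27 + 5/27 = 1/3
H(X) = -[(2/3)·log₂(2/3) + (1/3)·log₂(1/3)]
  = 0.38998 + 0.52832 = 0.9183 bits

H(Y|X) = Σ_x P(x)·H(Y|X=x):
  X=0: P(X=0) = 2/3, P(Y|X=0) = (0, 1) → H(Y|X=0) = 0.00000
  X=1: P(X=1) = 1/3, P(Y|X=1) = (4/9, 5/9) → H(Y|X=1) = 0.99108
H(Y|X) = (2/3)·0.00000 + (1/3)·0.99108 = 0.3304 bits

H(X,Y) = -Σ_{x,y} P(x,y) log₂ P(x,y). Per-cell terms -P(x,y)·log₂P(x,y):
  X=0: 0.00000, 0.38998
  X=1: 0.40813, 0.45055
  (cells with P = 0 contribute 0)
Sum of the 4 terms: H(X,Y) = 1.2487 bits

Chain rule check:
  H(X) + H(Y|X) = 0.9183 + 0.3304 = 1.2487 bits
  H(X,Y) = 1.2487 bits
✓ Chain rule verified.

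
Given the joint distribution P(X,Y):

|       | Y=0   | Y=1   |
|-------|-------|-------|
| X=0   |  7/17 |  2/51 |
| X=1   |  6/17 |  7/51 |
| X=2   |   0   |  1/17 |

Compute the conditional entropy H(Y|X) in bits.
0.6116 bits

H(Y|X) = H(X,Y) - H(X)

H(X,Y) = -Σ_{x,y} P(x,y) log₂ P(x,y). Per-cell terms -P(x,y)·log₂P(x,y):
  X=0: 0.52710326, 0.18323237
  X=1: 0.53029424, 0.39324496
  X=2: 0.00000000, 0.24043899
  (cells with P = 0 contribute 0)
Sum of the 6 terms: H(X,Y) = 1.8743138 bits

Marginal of X (row sums):
  P(X=0) = 7/17 + 2/51 = 23/51
  P(X=1) = 6/17 + 7/51 = 25/51
  P(X=2) = 0 + 1/17 = 1/17
H(X) = -[(23/51)·log₂(23/51) + (25/51)·log₂(25/51) + (1/17)·log₂(1/17)]
  = 0.51811486 + 0.50420056 + 0.24043899 = 1.2627544 bits

H(Y|X) = H(X,Y) - H(X) = 1.8743138 - 1.2627544 = 0.6116 bits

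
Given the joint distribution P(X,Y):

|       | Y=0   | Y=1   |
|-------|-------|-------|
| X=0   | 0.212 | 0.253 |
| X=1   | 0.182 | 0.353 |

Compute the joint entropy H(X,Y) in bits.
1.9537 bits

H(X,Y) = -Σ_{x,y} P(x,y) log₂ P(x,y). Per-cell terms -P(x,y)·log₂P(x,y):
  X=0: 0.4744, 0.5016
  X=1: 0.4474, 0.5303
Sum of the 4 terms: H(X,Y) = 1.9537 bits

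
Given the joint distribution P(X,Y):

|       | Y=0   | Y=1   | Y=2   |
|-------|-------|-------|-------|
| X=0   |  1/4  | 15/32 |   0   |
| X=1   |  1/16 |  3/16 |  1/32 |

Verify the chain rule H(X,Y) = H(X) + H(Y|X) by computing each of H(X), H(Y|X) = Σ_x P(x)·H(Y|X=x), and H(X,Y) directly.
H(X) = 0.8571 bits, H(Y|X) = 1.0143 bits, H(X,Y) = 1.8715 bits

Marginal of X (row sums):
  P(X=0) = 1/4 + 15/32 + 0 = 23/32
  P(X=1) = 1/16 + 3/16 + 1/32 = 9/32
H(X) = -[(23/32)·log₂(23/32) + (9/32)·log₂(9/32)]
  = 0.342440 + 0.514709 = 0.8571 bits

H(Y|X) = Σ_x P(x)·H(Y|X=x):
  X=0: P(X=0) = 23/32, P(Y|X=0) = (8/23, 15/23, 0) → H(Y|X=0) = 0.932112
  X=1: P(X=1) = 9/32, P(Y|X=1) = (2/9, 2/3, 1/9) → H(Y|X=1) = 1.224394
H(Y|X) = (23/32)·0.932112 + (9/32)·1.224394 = 1.0143 bits

H(X,Y) = -Σ_{x,y} P(x,y) log₂ P(x,y). Per-cell terms -P(x,y)·log₂P(x,y):
  X=0: 0.500000, 0.512395, 0.000000
  X=1: 0.250000, 0.452820, 0.156250
  (cells with P = 0 contribute 0)
Sum of the 6 terms: H(X,Y) = 1.8715 bits

Chain rule check:
  H(X) + H(Y|X) = 0.8571 + 1.0143 = 1.8714 bits
  H(X,Y) = 1.8715 bits
✓ Chain rule verified (Δ = 0.0001 is 4-dp rounding noise: each of the three values was rounded independently).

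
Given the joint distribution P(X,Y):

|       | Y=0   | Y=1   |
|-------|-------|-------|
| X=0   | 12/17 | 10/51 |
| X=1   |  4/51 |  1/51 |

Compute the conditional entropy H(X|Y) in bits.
0.4626 bits

H(X|Y) = H(X,Y) - H(Y)

H(X,Y) = -Σ_{x,y} P(x,y) log₂ P(x,y). Per-cell terms -P(x,y)·log₂P(x,y):
  X=0: 0.3547, 0.4609
  X=1: 0.2880, 0.1112
Sum of the 4 terms: H(X,Y) = 1.2148 bits

Marginal of Y (column sums):
  P(Y=0) = 12/17 + 4/51 = 40/51
  P(Y=1) = 10/51 + 1/51 = 11/51
H(Y) = -[(40/51)·log₂(40/51) + (11/51)·log₂(11/51)]
  = 0.2749 + 0.4773 = 0.7522 bits

H(X|Y) = H(X,Y) - H(Y) = 1.2148 - 0.7522 = 0.4626 bits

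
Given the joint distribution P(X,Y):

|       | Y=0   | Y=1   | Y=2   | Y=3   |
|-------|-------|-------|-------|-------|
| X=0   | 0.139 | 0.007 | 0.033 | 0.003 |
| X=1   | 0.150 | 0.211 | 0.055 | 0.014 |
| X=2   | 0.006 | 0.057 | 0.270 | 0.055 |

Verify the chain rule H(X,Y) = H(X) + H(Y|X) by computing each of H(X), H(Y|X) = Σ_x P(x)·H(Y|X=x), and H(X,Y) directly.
H(X) = 1.5009 bits, H(Y|X) = 1.3531 bits, H(X,Y) = 2.8539 bits

Marginal of X (row sums):
  P(X=0) = 0.139 + 0.007 + 0.033 + 0.003 = 0.182
  P(X=1) = 0.150 + 0.211 + 0.055 + 0.014 = 0.430
  P(X=2) = 0.006 + 0.057 + 0.270 + 0.055 = 0.388
H(X) = -[0.182·log₂(0.182) + 0.430·log₂(0.430) + 0.388·log₂(0.388)]
  = 0.44735 + 0.52356 + 0.52996 = 1.5009 bits

H(Y|X) = Σ_x P(x)·H(Y|X=x):
  X=0: P(X=0) = 0.182, P(Y|X=0) = (139/182, 1/26, 33/182, 3/182) → H(Y|X=0) = 1.02206
  X=1: P(X=1) = 0.430, P(Y|X=1) = (15/43, 211/430, 11/86, 7/215) → H(Y|X=1) = 1.57435
  X=2: P(X=2) = 0.388, P(Y|X=2) = (3/194, 57/388, 135/194, 55/388) → H(Y|X=2) = 1.26306
H(Y|X) = 0.182·1.02206 + 0.430·1.57435 + 0.388·1.26306 = 1.3531 bits

H(X,Y) = -Σ_{x,y} P(x,y) log₂ P(x,y). Per-cell terms -P(x,y)·log₂P(x,y):
  X=0: 0.39571, 0.05011, 0.16241, 0.02514
  X=1: 0.41054, 0.47363, 0.23014, 0.08622
  X=2: 0.04428, 0.23557, 0.51002, 0.23014
Sum of the 12 terms: H(X,Y) = 2.8539 bits

Chain rule check:
  H(X) + H(Y|X) = 1.5009 + 1.3531 = 2.8540 bits
  H(X,Y) = 2.8539 bits
✓ Chain rule verified (Δ = 0.0001 is 4-dp rounding noise: each of the three values was rounded independently).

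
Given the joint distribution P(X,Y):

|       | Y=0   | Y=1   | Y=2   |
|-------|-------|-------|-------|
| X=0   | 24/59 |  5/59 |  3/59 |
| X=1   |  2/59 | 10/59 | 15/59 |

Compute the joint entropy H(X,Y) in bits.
2.1500 bits

H(X,Y) = -Σ_{x,y} P(x,y) log₂ P(x,y). Per-cell terms -P(x,y)·log₂P(x,y):
  X=0: 0.5279, 0.3018, 0.2185
  X=1: 0.1655, 0.4340, 0.5023
Sum of the 6 terms: H(X,Y) = 2.1500 bits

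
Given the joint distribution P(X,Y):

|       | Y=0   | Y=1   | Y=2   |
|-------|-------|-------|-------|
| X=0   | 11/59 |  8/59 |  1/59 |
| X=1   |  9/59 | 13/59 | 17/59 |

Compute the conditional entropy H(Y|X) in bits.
1.4304 bits

H(Y|X) = H(X,Y) - H(X)

H(X,Y) = -Σ_{x,y} P(x,y) log₂ P(x,y). Per-cell terms -P(x,y)·log₂P(x,y):
  X=0: 0.451785, 0.390867, 0.099706
  X=1: 0.413804, 0.480824, 0.517255
Sum of the 6 terms: H(X,Y) = 2.35424 bits

Marginal of X (row sums):
  P(X=0) = 11/59 + 8/59 + 1/59 = 20/59
  P(X=1) = 9/59 + 13/59 + 17/59 = 39/59
H(X) = -[(20/59)·log₂(20/59) + (39/59)·log₂(39/59)]
  = 0.529056 + 0.394786 = 0.92384 bits

H(Y|X) = H(X,Y) - H(X) = 2.35424 - 0.92384 = 1.4304 bits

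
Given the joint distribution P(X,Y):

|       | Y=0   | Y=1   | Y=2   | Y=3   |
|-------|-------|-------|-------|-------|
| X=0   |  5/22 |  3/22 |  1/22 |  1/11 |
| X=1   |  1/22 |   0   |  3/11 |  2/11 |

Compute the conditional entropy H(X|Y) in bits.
0.6160 bits

H(X|Y) = H(X,Y) - H(Y)

H(X,Y) = -Σ_{x,y} P(x,y) log₂ P(x,y). Per-cell terms -P(x,y)·log₂P(x,y):
  X=0: 0.4858, 0.3920, 0.2027, 0.3145
  X=1: 0.2027, 0.0000, 0.5112, 0.4472
  (cells with P = 0 contribute 0)
Sum of the 8 terms: H(X,Y) = 2.5561 bits

Marginal of Y (column sums):
  P(Y=0) = 5/22 + 1/22 = 3/11
  P(Y=1) = 3/22 + 0 = 3/22
  P(Y=2) = 1/22 + 3/11 = 7/22
  P(Y=3) = 1/11 + 2/11 = 3/11
H(Y) = -[(3/11)·log₂(3/11) + (3/22)·log₂(3/22) + (7/22)·log₂(7/22) + (3/11)·log₂(3/11)]
  = 0.5112 + 0.3920 + 0.5257 + 0.5112 = 1.9401 bits

H(X|Y) = H(X,Y) - H(Y) = 2.5561 - 1.9401 = 0.6160 bits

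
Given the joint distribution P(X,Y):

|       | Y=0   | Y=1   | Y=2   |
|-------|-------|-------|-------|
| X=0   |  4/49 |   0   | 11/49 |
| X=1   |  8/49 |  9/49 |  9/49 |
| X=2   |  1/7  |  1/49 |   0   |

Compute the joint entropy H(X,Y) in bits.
2.6195 bits

H(X,Y) = -Σ_{x,y} P(x,y) log₂ P(x,y). Per-cell terms -P(x,y)·log₂P(x,y):
  X=0: 0.2951, 0.0000, 0.4838
  X=1: 0.4269, 0.4490, 0.4490
  X=2: 0.4011, 0.1146, 0.0000
  (cells with P = 0 contribute 0)
Sum of the 9 terms: H(X,Y) = 2.6195 bits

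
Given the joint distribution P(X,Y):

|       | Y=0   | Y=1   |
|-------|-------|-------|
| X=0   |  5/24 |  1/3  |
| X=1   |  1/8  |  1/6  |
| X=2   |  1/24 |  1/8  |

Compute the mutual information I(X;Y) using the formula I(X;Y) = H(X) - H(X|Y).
0.0112 bits

I(X;Y) = H(X) - H(X|Y)

Marginal of X (row sums):
  P(X=0) = 5/24 + 1/3 = 13/24
  P(X=1) = 1/8 + 1/6 = 7/24
  P(X=2) = 1/24 + 1/8 = 1/6
H(X) = -[(13/24)·log₂(13/24) + (7/24)·log₂(7/24) + (1/6)·log₂(1/6)]
  = 0.479117 + 0.518469 + 0.430827 = 1.42841 bits

Marginal of Y (column sums):
  P(Y=0) = 5/24 + 1/8 + 1/24 = 3/8
  P(Y=1) = 1/3 + 1/6 + 1/8 = 5/8
H(X|Y) = Σ_y P(y)·H(X|Y=y):
  Y=0: P(Y=0) = 3/8, P(X|Y=0) = (5/9, 1/3, 1/9) → H(X|Y=0) = 1.351644
  Y=1: P(Y=1) = 5/8, P(X|Y=1) = (8/15, 4/15, 1/5) → H(X|Y=1) = 1.456565
H(X|Y) = (3/8)·1.351644 + (5/8)·1.456565 = 1.41722 bits

I(X;Y) = H(X) - H(X|Y) = 1.42841 - 1.41722 = 0.0112 bits

Cross-check via I(X;Y) = H(X) + H(Y) - H(X,Y): computing H(Y) from the column sums and H(X,Y) from the 6 cells in the same way gives H(Y) = 0.95443 bits and H(X,Y) = 2.37165 bits, so
I(X;Y) = 1.42841 + 0.95443 - 2.37165 = 0.0112 bits ✓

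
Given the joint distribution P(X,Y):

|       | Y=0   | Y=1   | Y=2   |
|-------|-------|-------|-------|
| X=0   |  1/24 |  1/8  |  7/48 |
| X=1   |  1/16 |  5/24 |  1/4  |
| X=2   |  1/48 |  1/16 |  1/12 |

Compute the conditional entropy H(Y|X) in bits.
1.4123 bits

H(Y|X) = H(X,Y) - H(X)

H(X,Y) = -Σ_{x,y} P(x,y) log₂ P(x,y). Per-cell terms -P(x,y)·log₂P(x,y):
  X=0: 0.1910, 0.3750, 0.4051
  X=1: 0.2500, 0.4715, 0.5000
  X=2: 0.1164, 0.2500, 0.2987
Sum of the 9 terms: H(X,Y) = 2.8577 bits

Marginal of X (row sums):
  P(X=0) = 1/24 + 1/8 + 7/48 = 5/16
  P(X=1) = 1/16 + 5/24 + 1/4 = 25/48
  P(X=2) = 1/48 + 1/16 + 1/12 = 1/6
H(X) = -[(5/16)·log₂(5/16) + (25/48)·log₂(25/48) + (1/6)·log₂(1/6)]
  = 0.5244 + 0.4902 + 0.4308 = 1.4454 bits

H(Y|X) = H(X,Y) - H(X) = 2.8577 - 1.4454 = 1.4123 bits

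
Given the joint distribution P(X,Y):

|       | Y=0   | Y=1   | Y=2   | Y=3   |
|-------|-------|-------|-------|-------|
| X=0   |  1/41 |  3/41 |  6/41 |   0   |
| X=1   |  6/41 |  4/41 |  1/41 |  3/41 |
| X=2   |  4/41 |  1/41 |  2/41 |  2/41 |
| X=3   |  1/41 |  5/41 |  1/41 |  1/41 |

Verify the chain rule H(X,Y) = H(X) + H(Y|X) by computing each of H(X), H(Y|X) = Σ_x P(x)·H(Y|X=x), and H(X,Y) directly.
H(X) = 1.9661 bits, H(Y|X) = 1.6320 bits, H(X,Y) = 3.5981 bits

Marginal of X (row sums):
  P(X=0) = 1/41 + 3/41 + 6/41 + 0 = 10/41
  P(X=1) = 6/41 + 4/41 + 1/41 + 3/41 = 14/41
  P(X=2) = 4/41 + 1/41 + 2/41 + 2/41 = 9/41
  P(X=3) = 1/41 + 5/41 + 1/41 + 1/41 = 8/41
H(X) = -[(10/41)·log₂(10/41) + (14/41)·log₂(14/41) + (9/41)·log₂(9/41) + (8/41)·log₂(8/41)]
  = 0.496494 + 0.529336 + 0.480211 + 0.460010 = 1.9661 bits

H(Y|X) = Σ_x P(x)·H(Y|X=x):
  X=0: P(X=0) = 10/41, P(Y|X=0) = (1/10, 3/10, 3/5, 0) → H(Y|X=0) = 1.295462
  X=1: P(X=1) = 14/41, P(Y|X=1) = (3/7, 2/7, 1/14, 3/14) → H(Y|X=1) = 1.788450
  X=2: P(X=2) = 9/41, P(Y|X=2) = (4/9, 1/9, 2/9, 2/9) → H(Y|X=2) = 1.836592
  X=3: P(X=3) = 8/41, P(Y|X=3) = (1/8, 5/8, 1/8, 1/8) → H(Y|X=3) = 1.548795
H(Y|X) = (10/41)·1.295462 + (14/41)·1.788450 + (9/41)·1.836592 + (8/41)·1.548795 = 1.6320 bits

H(X,Y) = -Σ_{x,y} P(x,y) log₂ P(x,y). Per-cell terms -P(x,y)·log₂P(x,y):
  X=0: 0.130672, 0.276043, 0.405745, 0.000000
  X=1: 0.405745, 0.327566, 0.130672, 0.276043
  X=2: 0.327566, 0.130672, 0.212564, 0.212564
  X=3: 0.130672, 0.370198, 0.130672, 0.130672
  (cells with P = 0 contribute 0)
Sum of the 16 terms: H(X,Y) = 3.5981 bits

Chain rule check:
  H(X) + H(Y|X) = 1.9661 + 1.6320 = 3.5981 bits
  H(X,Y) = 3.5981 bits
✓ Chain rule verified.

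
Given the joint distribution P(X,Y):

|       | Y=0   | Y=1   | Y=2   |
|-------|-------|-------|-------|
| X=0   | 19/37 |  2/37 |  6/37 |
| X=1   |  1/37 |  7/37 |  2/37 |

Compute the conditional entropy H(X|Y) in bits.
0.5161 bits

H(X|Y) = H(X,Y) - H(Y)

H(X,Y) = -Σ_{x,y} P(x,y) log₂ P(x,y). Per-cell terms -P(x,y)·log₂P(x,y):
  X=0: 0.49376, 0.22754, 0.42559
  X=1: 0.14080, 0.45445, 0.22754
Sum of the 6 terms: H(X,Y) = 1.9697 bits

Marginal of Y (column sums):
  P(Y=0) = 19/37 + 1/37 = 20/37
  P(Y=1) = 2/37 + 7/37 = 9/37
  P(Y=2) = 6/37 + 2/37 = 8/37
H(Y) = -[(20/37)·log₂(20/37) + (9/37)·log₂(9/37) + (8/37)·log₂(8/37)]
  = 0.47974 + 0.49610 + 0.47772 = 1.4536 bits

H(X|Y) = H(X,Y) - H(Y) = 1.9697 - 1.4536 = 0.5161 bits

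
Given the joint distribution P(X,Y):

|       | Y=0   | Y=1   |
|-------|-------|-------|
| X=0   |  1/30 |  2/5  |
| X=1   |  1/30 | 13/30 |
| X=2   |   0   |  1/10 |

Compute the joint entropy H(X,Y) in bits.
1.7109 bits

H(X,Y) = -Σ_{x,y} P(x,y) log₂ P(x,y). Per-cell terms -P(x,y)·log₂P(x,y):
  X=0: 0.16356, 0.52877
  X=1: 0.16356, 0.52280
  X=2: 0.00000, 0.33219
  (cells with P = 0 contribute 0)
Sum of the 6 terms: H(X,Y) = 1.7109 bits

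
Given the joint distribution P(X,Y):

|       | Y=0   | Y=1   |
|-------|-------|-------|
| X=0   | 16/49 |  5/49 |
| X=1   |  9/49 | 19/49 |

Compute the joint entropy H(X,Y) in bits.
1.8423 bits

H(X,Y) = -Σ_{x,y} P(x,y) log₂ P(x,y). Per-cell terms -P(x,y)·log₂P(x,y):
  X=0: 0.5273, 0.3360
  X=1: 0.4490, 0.5300
Sum of the 4 terms: H(X,Y) = 1.8423 bits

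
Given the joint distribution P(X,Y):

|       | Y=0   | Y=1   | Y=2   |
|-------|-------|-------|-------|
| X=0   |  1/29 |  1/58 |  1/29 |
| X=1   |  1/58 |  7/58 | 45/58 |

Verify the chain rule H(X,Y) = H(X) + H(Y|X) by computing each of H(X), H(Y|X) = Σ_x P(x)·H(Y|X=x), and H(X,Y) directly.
H(X) = 0.4237 bits, H(Y|X) = 0.7656 bits, H(X,Y) = 1.1893 bits

Marginal of X (row sums):
  P(X=0) = 1/29 + 1/58 + 1/29 = 5/58
  P(X=1) = 1/58 + 7/58 + 45/58 = 53/58
H(X) = -[(5/58)·log₂(5/58) + (53/58)·log₂(53/58)]
  = 0.30483 + 0.11885 = 0.4237 bits

H(Y|X) = Σ_x P(x)·H(Y|X=x):
  X=0: P(X=0) = 5/58, P(Y|X=0) = (2/5, 1/5, 2/5) → H(Y|X=0) = 1.52193
  X=1: P(X=1) = 53/58, P(Y|X=1) = (1/53, 7/53, 45/53) → H(Y|X=1) = 0.69424
H(Y|X) = (5/58)·1.52193 + (53/58)·0.69424 = 0.7656 bits

H(X,Y) = -Σ_{x,y} P(x,y) log₂ P(x,y). Per-cell terms -P(x,y)·log₂P(x,y):
  X=0: 0.16752, 0.10100, 0.16752
  X=1: 0.10100, 0.36818, 0.28406
Sum of the 6 terms: H(X,Y) = 1.1893 bits

Chain rule check:
  H(X) + H(Y|X) = 0.4237 + 0.7656 = 1.1893 bits
  H(X,Y) = 1.1893 bits
✓ Chain rule verified.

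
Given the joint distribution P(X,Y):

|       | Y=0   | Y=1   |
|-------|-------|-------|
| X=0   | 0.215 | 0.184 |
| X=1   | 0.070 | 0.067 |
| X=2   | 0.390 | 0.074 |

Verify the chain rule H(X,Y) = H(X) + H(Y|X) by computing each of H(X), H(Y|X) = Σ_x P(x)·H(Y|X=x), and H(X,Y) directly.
H(X) = 1.4358 bits, H(Y|X) = 0.8280 bits, H(X,Y) = 2.2638 bits

Marginal of X (row sums):
  P(X=0) = 0.215 + 0.184 = 0.399
  P(X=1) = 0.070 + 0.067 = 0.137
  P(X=2) = 0.390 + 0.074 = 0.464
H(X) = -[0.399·log₂(0.399) + 0.137·log₂(0.137) + 0.464·log₂(0.464)]
  = 0.52889 + 0.39288 + 0.51402 = 1.4358 bits

H(Y|X) = Σ_x P(x)·H(Y|X=x):
  X=0: P(X=0) = 0.399, P(Y|X=0) = (215/399, 184/399) → H(Y|X=0) = 0.99564
  X=1: P(X=1) = 0.137, P(Y|X=1) = (70/137, 67/137) → H(Y|X=1) = 0.99965
  X=2: P(X=2) = 0.464, P(Y|X=2) = (195/232, 37/232) → H(Y|X=2) = 0.63307
H(Y|X) = 0.399·0.99564 + 0.137·0.99965 + 0.464·0.63307 = 0.8280 bits

H(X,Y) = -Σ_{x,y} P(x,y) log₂ P(x,y). Per-cell terms -P(x,y)·log₂P(x,y):
  X=0: 0.47678, 0.44937
  X=1: 0.26856, 0.26128
  X=2: 0.52980, 0.27797
Sum of the 6 terms: H(X,Y) = 2.2638 bits

Chain rule check:
  H(X) + H(Y|X) = 1.4358 + 0.8280 = 2.2638 bits
  H(X,Y) = 2.2638 bits
✓ Chain rule verified.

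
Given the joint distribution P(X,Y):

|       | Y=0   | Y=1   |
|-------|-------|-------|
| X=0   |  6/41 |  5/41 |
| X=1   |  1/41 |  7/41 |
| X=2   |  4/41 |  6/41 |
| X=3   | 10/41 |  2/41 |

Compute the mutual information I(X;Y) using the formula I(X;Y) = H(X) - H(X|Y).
0.1998 bits

I(X;Y) = H(X) - H(X|Y)

Marginal of X (row sums):
  P(X=0) = 6/41 + 5/41 = 11/41
  P(X=1) = 1/41 + 7/41 = 8/41
  P(X=2) = 4/41 + 6/41 = 10/41
  P(X=3) = 10/41 + 2/41 = 12/41
H(X) = -[(11/41)·log₂(11/41) + (8/41)·log₂(8/41) + (10/41)·log₂(10/41) + (12/41)·log₂(12/41)]
  = 0.5093 + 0.4600 + 0.4965 + 0.5188 = 1.9846 bits

Marginal of Y (column sums):
  P(Y=0) = 6/41 + 1/41 + 4/41 + 10/41 = 21/41
  P(Y=1) = 5/41 + 7/41 + 6/41 + 2/41 = 20/41
H(X|Y) = Σ_y P(y)·H(X|Y=y):
  Y=0: P(Y=0) = 21/41, P(X|Y=0) = (2/7, 1/21, 4/21, 10/21) → H(X|Y=0) = 1.6909
  Y=1: P(Y=1) = 20/41, P(X|Y=1) = (1/4, 7/20, 3/10, 1/10) → H(X|Y=1) = 1.8834
H(X|Y) = (21/41)·1.6909 + (20/41)·1.8834 = 1.7848 bits

I(X;Y) = H(X) - H(X|Y) = 1.9846 - 1.7848 = 0.1998 bits

Cross-check via I(X;Y) = H(X) + H(Y) - H(X,Y): computing H(Y) from the column sums and H(X,Y) from the 8 cells in the same way gives H(Y) = 0.9996 bits and H(X,Y) = 2.7844 bits, so
I(X;Y) = 1.9846 + 0.9996 - 2.7844 = 0.1998 bits ✓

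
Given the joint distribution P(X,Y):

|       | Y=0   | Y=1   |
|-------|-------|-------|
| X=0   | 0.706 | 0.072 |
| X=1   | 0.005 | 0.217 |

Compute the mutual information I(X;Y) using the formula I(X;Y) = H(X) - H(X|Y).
0.4868 bits

I(X;Y) = H(X) - H(X|Y)

Marginal of X (row sums):
  P(X=0) = 0.706 + 0.072 = 0.778
  P(X=1) = 0.005 + 0.217 = 0.222
H(X) = -[0.778·log₂(0.778) + 0.222·log₂(0.222)]
  = 0.2818 + 0.4820 = 0.7638 bits

Marginal of Y (column sums):
  P(Y=0) = 0.706 + 0.005 = 0.711
  P(Y=1) = 0.072 + 0.217 = 0.289
H(X|Y) = Σ_y P(y)·H(X|Y=y):
  Y=0: P(Y=0) = 0.711, P(X|Y=0) = (706/711, 5/711) → H(X|Y=0) = 0.0604
  Y=1: P(Y=1) = 0.289, P(X|Y=1) = (72/289, 217/289) → H(X|Y=1) = 0.8099
H(X|Y) = 0.711·0.0604 + 0.289·0.8099 = 0.2770 bits

I(X;Y) = H(X) - H(X|Y) = 0.7638 - 0.2770 = 0.4868 bits

Cross-check via I(X;Y) = H(X) + H(Y) - H(X,Y): computing H(Y) from the column sums and H(X,Y) from the 4 cells in the same way gives H(Y) = 0.8674 bits and H(X,Y) = 1.1444 bits, so
I(X;Y) = 0.7638 + 0.8674 - 1.1444 = 0.4868 bits ✓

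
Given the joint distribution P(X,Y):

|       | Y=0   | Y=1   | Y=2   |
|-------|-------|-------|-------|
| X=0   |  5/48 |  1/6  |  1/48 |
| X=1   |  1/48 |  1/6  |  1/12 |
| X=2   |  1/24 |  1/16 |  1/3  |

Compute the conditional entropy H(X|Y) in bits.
1.2205 bits

H(X|Y) = H(X,Y) - H(Y)

H(X,Y) = -Σ_{x,y} P(x,y) log₂ P(x,y). Per-cell terms -P(x,y)·log₂P(x,y):
  X=0: 0.33990, 0.43083, 0.11635
  X=1: 0.11635, 0.43083, 0.29875
  X=2: 0.19104, 0.25000, 0.52832
Sum of the 9 terms: H(X,Y) = 2.70237 bits

Marginal of Y (column sums):
  P(Y=0) = 5/48 + 1/48 + 1/24 = 1/6
  P(Y=1) = 1/6 + 1/6 + 1/16 = 19/48
  P(Y=2) = 1/48 + 1/12 + 1/3 = 7/16
H(Y) = -[(1/6)·log₂(1/6) + (19/48)·log₂(19/48) + (7/16)·log₂(7/16)]
  = 0.43083 + 0.52924 + 0.52178 = 1.48185 bits

H(X|Y) = H(X,Y) - H(Y) = 2.70237 - 1.48185 = 1.2205 bits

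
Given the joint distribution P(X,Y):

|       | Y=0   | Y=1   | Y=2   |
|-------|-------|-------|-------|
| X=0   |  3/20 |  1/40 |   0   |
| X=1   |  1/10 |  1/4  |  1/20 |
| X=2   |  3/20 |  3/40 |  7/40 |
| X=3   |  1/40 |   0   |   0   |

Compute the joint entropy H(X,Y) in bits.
2.8558 bits

H(X,Y) = -Σ_{x,y} P(x,y) log₂ P(x,y). Per-cell terms -P(x,y)·log₂P(x,y):
  X=0: 0.41054, 0.13305, 0.00000
  X=1: 0.33219, 0.50000, 0.21610
  X=2: 0.41054, 0.28027, 0.44005
  X=3: 0.13305, 0.00000, 0.00000
  (cells with P = 0 contribute 0)
Sum of the 12 terms: H(X,Y) = 2.8558 bits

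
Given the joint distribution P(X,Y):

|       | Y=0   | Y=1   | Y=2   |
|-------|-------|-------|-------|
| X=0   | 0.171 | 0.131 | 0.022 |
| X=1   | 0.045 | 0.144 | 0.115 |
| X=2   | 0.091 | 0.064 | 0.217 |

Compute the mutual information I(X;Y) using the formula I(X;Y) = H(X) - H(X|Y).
0.2116 bits

I(X;Y) = H(X) - H(X|Y)

Marginal of X (row sums):
  P(X=0) = 0.171 + 0.131 + 0.022 = 0.324
  P(X=1) = 0.045 + 0.144 + 0.115 = 0.304
  P(X=2) = 0.091 + 0.064 + 0.217 = 0.372
H(X) = -[0.324·log₂(0.324) + 0.304·log₂(0.304) + 0.372·log₂(0.372)]
  = 0.5268 + 0.5222 + 0.5307 = 1.5797 bits

Marginal of Y (column sums):
  P(Y=0) = 0.171 + 0.045 + 0.091 = 0.307
  P(Y=1) = 0.131 + 0.144 + 0.064 = 0.339
  P(Y=2) = 0.022 + 0.115 + 0.217 = 0.354
H(X|Y) = Σ_y P(y)·H(X|Y=y):
  Y=0: P(Y=0) = 0.307, P(X|Y=0) = (171/307, 45/307, 91/307) → H(X|Y=0) = 1.3963
  Y=1: P(Y=1) = 0.339, P(X|Y=1) = (131/339, 48/113, 64/339) → H(X|Y=1) = 1.5088
  Y=2: P(Y=2) = 0.354, P(X|Y=2) = (11/177, 115/354, 217/354) → H(X|Y=2) = 1.2089
H(X|Y) = 0.307·1.3963 + 0.339·1.5088 + 0.354·1.2089 = 1.3681 bits

I(X;Y) = H(X) - H(X|Y) = 1.5797 - 1.3681 = 0.2116 bits

Cross-check via I(X;Y) = H(X) + H(Y) - H(X,Y): computing H(Y) from the column sums and H(X,Y) from the 9 cells in the same way gives H(Y) = 1.5824 bits and H(X,Y) = 2.9505 bits, so
I(X;Y) = 1.5797 + 1.5824 - 2.9505 = 0.2116 bits ✓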